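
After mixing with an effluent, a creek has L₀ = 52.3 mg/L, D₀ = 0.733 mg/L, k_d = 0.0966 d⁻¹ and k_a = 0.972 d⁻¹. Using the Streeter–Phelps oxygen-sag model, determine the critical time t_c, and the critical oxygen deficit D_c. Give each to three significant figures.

With k_a/k_d = 10.06 and 1 − D₀(k_a−k_d)/(k_d L₀) = 0.8730,
t_c = ln(10.06 × 0.8730) / (0.972 − 0.0966) = ln(8.784) / 0.8754 = 2.173/0.8754 = 2.482 d.
D_c = (k_d/k_a) L₀ e^(−k_d t_c) = (0.0966/0.972) × 52.3 × e^(−0.0966×2.482) = 0.09938 × 52.3 × 0.7868 = 4.090 mg/L.

t_c ≈ 2.48 d; D_c ≈ 4.09 mg/L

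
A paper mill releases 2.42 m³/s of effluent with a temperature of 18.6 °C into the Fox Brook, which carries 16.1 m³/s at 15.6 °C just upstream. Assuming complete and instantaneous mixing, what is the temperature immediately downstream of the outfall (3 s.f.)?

16.0 °C

Flow-weighted mixing: C = (Q_r C_r + Q_w C_w)/(Q_r + Q_w)
= (16.1×15.6 + 2.42×18.6)/(16.1 + 2.42) = 296.2/18.52 = 15.99 °C.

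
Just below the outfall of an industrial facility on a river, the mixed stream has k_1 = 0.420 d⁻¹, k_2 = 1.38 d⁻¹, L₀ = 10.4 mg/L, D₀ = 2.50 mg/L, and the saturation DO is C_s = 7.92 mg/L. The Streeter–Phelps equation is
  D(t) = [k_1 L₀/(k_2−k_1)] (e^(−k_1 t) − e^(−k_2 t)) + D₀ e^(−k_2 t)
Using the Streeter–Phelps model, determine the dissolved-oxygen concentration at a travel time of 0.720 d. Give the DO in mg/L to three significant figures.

k_1 L₀/(k_2−k_1) = 0.420×10.4/(1.38−0.420) = 4.368/0.9600 = 4.550 mg/L.
e^(−k_1 t) = e^(−0.420×0.7200) = 0.7390; e^(−k_2 t) = e^(−1.38×0.7200) = 0.3702.
D = 4.550 × (0.7390 − 0.3702) + 2.50 × 0.3702 = 1.678 + 0.9256 = 2.604 mg/L.
DO = C_s − D = 7.92 − 2.604 = 5.316 mg/L.

DO ≈ 5.32 mg/L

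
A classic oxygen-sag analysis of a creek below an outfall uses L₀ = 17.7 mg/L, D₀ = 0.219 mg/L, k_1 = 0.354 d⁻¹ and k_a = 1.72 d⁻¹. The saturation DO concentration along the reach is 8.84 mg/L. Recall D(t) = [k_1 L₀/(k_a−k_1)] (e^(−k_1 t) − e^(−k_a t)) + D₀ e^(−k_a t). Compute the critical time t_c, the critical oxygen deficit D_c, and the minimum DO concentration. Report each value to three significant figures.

At the critical point dD/dt = 0, so k_1 L₀ e^(−k_1 t) = k_a D. Substituting D(t) from the Streeter–Phelps equation and solving for t gives
t_c = ln[(k_a/k_1)(1 − D₀(k_a−k_1)/(k_1 L₀))] / (k_a−k_1).
Here k_a−k_1 = 1.366 d⁻¹ and 1 − D₀(k_a−k_1)/(k_1 L₀) = 1 − 0.219×1.366/(0.354×17.7) = 0.9523, so
t_c = ln(4.859 × 0.9523) / 1.366 = 1.532 / 1.366 = 1.121 d.
L(t_c) = L₀ e^(−k_1 t_c) = 17.7 × 0.6723 = 11.90 mg/L, and at the critical point k_a D_c = k_1 L, so D_c = (0.354/1.72) × 11.90 = 2.449 mg/L.
Minimum DO = C_s − D_c = 8.84 − 2.449 = 6.391 mg/L.

t_c ≈ 1.12 d; D_c ≈ 2.45 mg/L; min DO ≈ 6.39 mg/L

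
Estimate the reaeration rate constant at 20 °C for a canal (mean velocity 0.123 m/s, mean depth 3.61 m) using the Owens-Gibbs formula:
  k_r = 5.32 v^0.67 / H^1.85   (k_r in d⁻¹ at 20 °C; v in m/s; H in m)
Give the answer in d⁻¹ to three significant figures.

k_r = 5.32 × 0.123^0.67 / 3.61^1.85 = 5.32 × 0.2456 / 10.75 = 0.1216 d⁻¹.

k_r ≈ 0.122 d⁻¹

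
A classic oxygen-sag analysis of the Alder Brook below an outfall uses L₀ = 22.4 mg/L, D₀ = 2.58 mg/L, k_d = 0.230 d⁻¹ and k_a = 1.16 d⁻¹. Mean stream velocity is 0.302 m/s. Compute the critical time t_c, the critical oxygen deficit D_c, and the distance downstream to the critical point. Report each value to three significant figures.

t_c ≈ 1.07 d; D_c ≈ 3.48 mg/L; x_c ≈ 27.8 km

At the critical point dD/dt = 0, so k_d L₀ e^(−k_d t) = k_a D. Substituting D(t) from the Streeter–Phelps equation and solving for t gives
t_c = ln[(k_a/k_d)(1 − D₀(k_a−k_d)/(k_d L₀))] / (k_a−k_d).
Here k_a−k_d = 0.9300 d⁻¹ and 1 − D₀(k_a−k_d)/(k_d L₀) = 1 − 2.58×0.9300/(0.230×22.4) = 0.5343, so
t_c = ln(5.043 × 0.5343) / 0.9300 = 0.9913 / 0.9300 = 1.066 d.
D_c = (k_d/k_a) L₀ e^(−k_d t_c) = (0.230/1.16) × 22.4 × e^(−0.230×1.066) = 0.1983 × 22.4 × 0.7826 = 3.476 mg/L.
x_c = v t_c = 0.302 m/s × 1.066 d × 86400 s/d = 27810 m ≈ 27.8 km.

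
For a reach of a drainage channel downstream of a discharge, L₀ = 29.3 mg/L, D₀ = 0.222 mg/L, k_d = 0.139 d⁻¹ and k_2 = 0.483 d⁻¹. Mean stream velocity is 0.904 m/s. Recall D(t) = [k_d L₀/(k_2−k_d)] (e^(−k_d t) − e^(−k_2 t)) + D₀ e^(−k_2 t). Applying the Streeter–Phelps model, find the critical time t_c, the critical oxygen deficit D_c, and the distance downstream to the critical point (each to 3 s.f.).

With k_2/k_d = 3.475 and 1 − D₀(k_2−k_d)/(k_d L₀) = 0.9812,
t_c = ln(3.475 × 0.9812) / (0.483 − 0.139) = ln(3.410) / 0.3440 = 1.227/0.3440 = 3.566 d.
L(t_c) = L₀ e^(−k_d t_c) = 29.3 × 0.6092 = 17.85 mg/L, and at the critical point k_2 D_c = k_d L, so D_c = (0.139/0.483) × 17.85 = 5.137 mg/L.
x_c = v t_c = 0.904 m/s × 3.566 d × 86400 s/d = 278500 m ≈ 279 km.

t_c ≈ 3.57 d; D_c ≈ 5.14 mg/L; x_c ≈ 279 km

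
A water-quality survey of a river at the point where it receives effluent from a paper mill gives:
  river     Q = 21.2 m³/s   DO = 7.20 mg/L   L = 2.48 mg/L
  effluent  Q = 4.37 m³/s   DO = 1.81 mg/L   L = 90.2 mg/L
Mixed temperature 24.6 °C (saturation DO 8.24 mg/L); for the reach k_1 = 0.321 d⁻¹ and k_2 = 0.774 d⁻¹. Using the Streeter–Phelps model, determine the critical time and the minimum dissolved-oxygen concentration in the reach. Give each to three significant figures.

t_c ≈ 1.56 d; minimum DO ≈ 3.85 mg/L

Mixed DO = (21.2×7.20 + 4.37×1.81)/(21.2+4.37) = 160.5/25.57 = 6.279 mg/L.
Mixed L₀ = (21.2×2.48 + 4.37×90.2)/(25.57) = 446.8/25.57 = 17.47 mg/L.
Initial deficit D₀ = C_s − DO₀ = 8.24 − 6.279 = 1.961 mg/L.
t_c = (1/0.4530) ln[(0.774/0.321)(1 − 1.961×0.4530/(0.321×17.47))] = 2.208 × ln(2.029) = 1.562 d.
D_c = (0.321/0.774) × 17.47 × e^(−0.321×1.562) = 0.4147 × 17.47 × 0.6056 = 4.388 mg/L.
Minimum DO = 8.24 − 4.388 = 3.852 mg/L.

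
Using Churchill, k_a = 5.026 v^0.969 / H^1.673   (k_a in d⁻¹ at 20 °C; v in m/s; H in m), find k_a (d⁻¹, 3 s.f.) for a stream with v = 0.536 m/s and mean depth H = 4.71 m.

k_a ≈ 0.206 d⁻¹

k_a = 5.026 × 0.536^0.969 / 4.71^1.673 = 5.026 × 0.5465 / 13.36 = 0.2055 d⁻¹.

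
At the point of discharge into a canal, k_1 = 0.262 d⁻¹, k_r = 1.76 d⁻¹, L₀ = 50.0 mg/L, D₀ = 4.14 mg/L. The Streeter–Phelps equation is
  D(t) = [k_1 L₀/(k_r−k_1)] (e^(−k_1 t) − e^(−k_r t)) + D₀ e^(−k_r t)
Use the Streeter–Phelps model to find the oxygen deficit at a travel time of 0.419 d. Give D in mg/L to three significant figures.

D ≈ 5.63 mg/L

k_1 L₀/(k_r−k_1) = 0.262×50.0/(1.76−0.262) = 13.10/1.498 = 8.745 mg/L.
e^(−k_1 t) = e^(−0.262×0.4190) = 0.8960; e^(−k_r t) = e^(−1.76×0.4190) = 0.4783.
D = 8.745 × (0.8960 − 0.4783) + 4.14 × 0.4783 = 3.653 + 1.980 = 5.633 mg/L.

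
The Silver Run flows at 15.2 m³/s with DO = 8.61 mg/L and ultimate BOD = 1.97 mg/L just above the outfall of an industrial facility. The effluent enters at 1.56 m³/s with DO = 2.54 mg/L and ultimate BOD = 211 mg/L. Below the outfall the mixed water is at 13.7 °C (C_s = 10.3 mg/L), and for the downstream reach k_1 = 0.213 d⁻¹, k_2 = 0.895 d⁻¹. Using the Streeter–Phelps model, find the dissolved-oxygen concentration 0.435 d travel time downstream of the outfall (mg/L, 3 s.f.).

DO ≈ 7.21 mg/L

Mixed DO = (15.2×8.61 + 1.56×2.54)/(15.2+1.56) = 134.8/16.76 = 8.045 mg/L.
Mixed L₀ = (15.2×1.97 + 1.56×211)/(16.76) = 359.1/16.76 = 21.43 mg/L.
Initial deficit D₀ = C_s − DO₀ = 10.3 − 8.045 = 2.255 mg/L.
D(0.435) = [0.213×21.43/(0.895−0.213)](e^(−0.213×0.435) − e^(−0.895×0.435)) + 2.255 e^(−0.895×0.435)
= 6.692 × (0.9115 − 0.6775) + 2.255 × 0.6775 = 3.094 mg/L.
DO = 10.3 − 3.094 = 7.206 mg/L.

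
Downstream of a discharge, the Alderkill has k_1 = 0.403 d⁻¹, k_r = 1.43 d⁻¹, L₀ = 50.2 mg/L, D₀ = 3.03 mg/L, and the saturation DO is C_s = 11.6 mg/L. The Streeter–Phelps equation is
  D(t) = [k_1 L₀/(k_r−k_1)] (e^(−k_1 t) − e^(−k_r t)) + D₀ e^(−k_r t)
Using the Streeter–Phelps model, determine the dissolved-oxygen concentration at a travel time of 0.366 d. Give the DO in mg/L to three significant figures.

DO ≈ 4.48 mg/L

k_1 L₀/(k_r−k_1) = 0.403×50.2/(1.43−0.403) = 20.23/1.027 = 19.70 mg/L.
e^(−k_1 t) = e^(−0.403×0.3660) = 0.8629; e^(−k_r t) = e^(−1.43×0.3660) = 0.5925.
D = 19.70 × (0.8629 − 0.5925) + 3.03 × 0.5925 = 5.326 + 1.795 = 7.121 mg/L.
DO = C_s − D = 11.6 − 7.121 = 4.479 mg/L.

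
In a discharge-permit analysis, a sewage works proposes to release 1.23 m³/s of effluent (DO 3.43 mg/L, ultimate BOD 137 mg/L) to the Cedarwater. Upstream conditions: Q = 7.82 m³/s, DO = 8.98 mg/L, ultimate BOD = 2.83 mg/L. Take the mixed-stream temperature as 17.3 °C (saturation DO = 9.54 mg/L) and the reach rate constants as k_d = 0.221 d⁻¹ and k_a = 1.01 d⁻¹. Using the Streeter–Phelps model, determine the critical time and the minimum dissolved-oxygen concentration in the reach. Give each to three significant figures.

t_c ≈ 1.61 d; minimum DO ≈ 6.31 mg/L

Mixed DO = (7.82×8.98 + 1.23×3.43)/(7.82+1.23) = 74.44/9.050 = 8.226 mg/L.
Mixed L₀ = (7.82×2.83 + 1.23×137)/(9.050) = 190.6/9.050 = 21.07 mg/L.
Initial deficit D₀ = C_s − DO₀ = 9.54 − 8.226 = 1.314 mg/L.
t_c = (1/0.7890) ln[(1.01/0.221)(1 − 1.314×0.7890/(0.221×21.07))] = 1.267 × ln(3.552) = 1.607 d.
D_c = (0.221/1.01) × 21.07 × e^(−0.221×1.607) = 0.2188 × 21.07 × 0.7011 = 3.232 mg/L.
Minimum DO = 9.54 − 3.232 = 6.308 mg/L.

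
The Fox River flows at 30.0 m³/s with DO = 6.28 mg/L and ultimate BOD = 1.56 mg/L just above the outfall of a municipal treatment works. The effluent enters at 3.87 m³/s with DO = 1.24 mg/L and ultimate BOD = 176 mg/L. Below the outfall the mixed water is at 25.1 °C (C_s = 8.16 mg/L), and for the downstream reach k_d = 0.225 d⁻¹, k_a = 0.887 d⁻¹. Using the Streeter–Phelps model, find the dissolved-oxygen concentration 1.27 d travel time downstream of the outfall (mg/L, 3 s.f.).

DO ≈ 4.24 mg/L

Mixed DO = (30.0×6.28 + 3.87×1.24)/(30.0+3.87) = 193.2/33.87 = 5.704 mg/L.
Mixed L₀ = (30.0×1.56 + 3.87×176)/(33.87) = 727.9/33.87 = 21.49 mg/L.
Initial deficit D₀ = C_s − DO₀ = 8.16 − 5.704 = 2.456 mg/L.
D(1.27) = [0.225×21.49/(0.887−0.225)](e^(−0.225×1.27) − e^(−0.887×1.27)) + 2.456 e^(−0.887×1.27)
= 7.305 × (0.7515 − 0.3242) + 2.456 × 0.3242 = 3.917 mg/L.
DO = 8.16 − 3.917 = 4.243 mg/L.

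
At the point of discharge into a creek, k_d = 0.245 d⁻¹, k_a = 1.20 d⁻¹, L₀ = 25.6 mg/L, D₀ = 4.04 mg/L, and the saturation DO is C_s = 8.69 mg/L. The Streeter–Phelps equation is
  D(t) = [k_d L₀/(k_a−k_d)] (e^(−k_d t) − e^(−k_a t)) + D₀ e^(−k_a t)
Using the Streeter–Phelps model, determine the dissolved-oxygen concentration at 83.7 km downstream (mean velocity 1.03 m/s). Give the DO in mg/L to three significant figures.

Travel time t = x/v = 83.7 km / (1.03 m/s) = 83700 m / 1.03 m/s = 81260 s = 0.9405 d.
k_d L₀/(k_a−k_d) = 0.245×25.6/(1.20−0.245) = 6.272/0.9550 = 6.568 mg/L.
e^(−k_d t) = e^(−0.245×0.9405) = 0.7942; e^(−k_a t) = e^(−1.20×0.9405) = 0.3235.
D = 6.568 × (0.7942 − 0.3235) + 4.04 × 0.3235 = 3.091 + 1.307 = 4.398 mg/L.
DO = C_s − D = 8.69 − 4.398 = 4.292 mg/L.

DO ≈ 4.29 mg/L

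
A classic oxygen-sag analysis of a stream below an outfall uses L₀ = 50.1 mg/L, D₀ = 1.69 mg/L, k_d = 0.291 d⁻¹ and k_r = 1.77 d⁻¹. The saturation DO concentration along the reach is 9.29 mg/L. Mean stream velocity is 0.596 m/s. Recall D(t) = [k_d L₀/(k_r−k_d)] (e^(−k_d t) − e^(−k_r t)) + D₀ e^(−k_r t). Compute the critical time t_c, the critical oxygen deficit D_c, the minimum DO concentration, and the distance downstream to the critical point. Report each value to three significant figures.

t_c ≈ 1.09 d; D_c ≈ 5.99 mg/L; min DO ≈ 3.30 mg/L; x_c ≈ 56.3 km

With k_r/k_d = 6.082 and 1 − D₀(k_r−k_d)/(k_d L₀) = 0.8286,
t_c = ln(6.082 × 0.8286) / (1.77 − 0.291) = ln(5.040) / 1.479 = 1.617/1.479 = 1.094 d.
L(t_c) = L₀ e^(−k_d t_c) = 50.1 × 0.7274 = 36.44 mg/L, and at the critical point k_r D_c = k_d L, so D_c = (0.291/1.77) × 36.44 = 5.992 mg/L.
Minimum DO = C_s − D_c = 9.29 − 5.992 = 3.298 mg/L.
x_c = v t_c = 0.596 m/s × 1.094 d × 86400 s/d = 56310 m ≈ 56.3 km.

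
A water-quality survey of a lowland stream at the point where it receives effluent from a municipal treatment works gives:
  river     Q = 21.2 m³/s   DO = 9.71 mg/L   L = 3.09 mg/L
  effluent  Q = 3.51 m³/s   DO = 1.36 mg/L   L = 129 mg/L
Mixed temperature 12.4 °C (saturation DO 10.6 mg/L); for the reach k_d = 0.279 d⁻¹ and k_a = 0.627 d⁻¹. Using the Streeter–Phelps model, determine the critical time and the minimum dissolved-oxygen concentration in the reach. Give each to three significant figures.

t_c ≈ 1.95 d; minimum DO ≈ 5.18 mg/L

Mixed DO = (21.2×9.71 + 3.51×1.36)/(21.2+3.51) = 210.6/24.71 = 8.524 mg/L.
Mixed L₀ = (21.2×3.09 + 3.51×129)/(24.71) = 518.3/24.71 = 20.98 mg/L.
Initial deficit D₀ = C_s − DO₀ = 10.6 − 8.524 = 2.076 mg/L.
t_c = (1/0.3480) ln[(0.627/0.279)(1 − 2.076×0.3480/(0.279×20.98))] = 2.874 × ln(1.970) = 1.948 d.
D_c = (0.279/0.627) × 20.98 × e^(−0.279×1.948) = 0.4450 × 20.98 × 0.5807 = 5.420 mg/L.
Minimum DO = 10.6 − 5.420 = 5.180 mg/L.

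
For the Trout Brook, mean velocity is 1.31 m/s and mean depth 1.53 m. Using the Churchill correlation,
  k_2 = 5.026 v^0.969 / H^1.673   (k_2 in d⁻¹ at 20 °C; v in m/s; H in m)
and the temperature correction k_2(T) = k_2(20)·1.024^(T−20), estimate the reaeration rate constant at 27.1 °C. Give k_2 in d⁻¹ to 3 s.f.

k_2 ≈ 3.79 d⁻¹

k_2(20) = 5.026 × 1.31^0.969 / 1.53^1.673 = 5.026 × 1.299 / 2.037 = 3.205 d⁻¹.
k_2(27.1) = 3.205 × 1.024^(27.1−20) = 3.205 × 1.183 = 3.793 d⁻¹.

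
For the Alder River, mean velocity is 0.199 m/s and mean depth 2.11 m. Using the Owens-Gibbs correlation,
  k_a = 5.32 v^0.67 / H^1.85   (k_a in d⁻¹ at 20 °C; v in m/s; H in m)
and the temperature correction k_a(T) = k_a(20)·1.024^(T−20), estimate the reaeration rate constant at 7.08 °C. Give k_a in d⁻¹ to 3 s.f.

k_a ≈ 0.334 d⁻¹

k_a(20) = 5.32 × 0.199^0.67 / 2.11^1.85 = 5.32 × 0.3390 / 3.980 = 0.4531 d⁻¹.
k_a(7.08) = 0.4531 × 1.024^(7.08−20) = 0.4531 × 0.7361 = 0.3335 d⁻¹.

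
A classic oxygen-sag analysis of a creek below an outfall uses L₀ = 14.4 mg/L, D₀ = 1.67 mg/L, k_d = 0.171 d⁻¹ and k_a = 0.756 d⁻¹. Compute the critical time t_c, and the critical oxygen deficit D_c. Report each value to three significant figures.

t_c ≈ 1.68 d; D_c ≈ 2.45 mg/L

t_c = [1/(k_a−k_d)] ln[(k_a/k_d)(1 − D₀(k_a−k_d)/(k_d L₀))]
= [1/(0.756−0.171)] ln[(0.756/0.171)(1 − 1.67×0.5850/(0.171×14.4))]
= (1/0.5850) ln[4.421 × 0.6033] = 1.709 × ln(2.667) = 1.709 × 0.9810 = 1.677 d.
D_c = (k_d/k_a) L₀ e^(−k_d t_c) = (0.171/0.756) × 14.4 × e^(−0.171×1.677) = 0.2262 × 14.4 × 0.7507 = 2.445 mg/L.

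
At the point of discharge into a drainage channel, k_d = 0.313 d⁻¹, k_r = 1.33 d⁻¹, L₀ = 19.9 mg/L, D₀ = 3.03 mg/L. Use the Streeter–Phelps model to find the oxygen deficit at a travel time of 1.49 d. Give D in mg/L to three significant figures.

k_d L₀/(k_r−k_d) = 0.313×19.9/(1.33−0.313) = 6.229/1.017 = 6.125 mg/L.
e^(−k_d t) = e^(−0.313×1.490) = 0.6273; e^(−k_r t) = e^(−1.33×1.490) = 0.1378.
D = 6.125 × (0.6273 − 0.1378) + 3.03 × 0.1378 = 2.998 + 0.4176 = 3.415 mg/L.

D ≈ 3.42 mg/L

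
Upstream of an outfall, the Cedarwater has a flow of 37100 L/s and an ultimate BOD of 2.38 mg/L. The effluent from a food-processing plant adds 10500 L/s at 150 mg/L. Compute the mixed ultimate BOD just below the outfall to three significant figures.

34.9 mg/L

Flow-weighted mixing: C = (Q_r C_r + Q_w C_w)/(Q_r + Q_w)
= (37100×2.38 + 10500×150)/(37100 + 10500) = 1.663×10^6/47600 = 34.94 mg/L.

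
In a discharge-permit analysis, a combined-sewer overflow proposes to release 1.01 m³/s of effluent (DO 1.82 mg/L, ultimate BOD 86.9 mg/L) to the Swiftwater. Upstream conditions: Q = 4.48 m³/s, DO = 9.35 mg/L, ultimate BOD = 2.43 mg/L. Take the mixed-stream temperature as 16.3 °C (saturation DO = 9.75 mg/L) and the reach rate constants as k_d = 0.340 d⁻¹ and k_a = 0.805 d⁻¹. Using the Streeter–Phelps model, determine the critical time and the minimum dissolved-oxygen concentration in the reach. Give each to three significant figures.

t_c ≈ 1.54 d; minimum DO ≈ 5.25 mg/L

Mixed DO = (4.48×9.35 + 1.01×1.82)/(4.48+1.01) = 43.73/5.490 = 7.965 mg/L.
Mixed L₀ = (4.48×2.43 + 1.01×86.9)/(5.490) = 98.66/5.490 = 17.97 mg/L.
Initial deficit D₀ = C_s − DO₀ = 9.75 − 7.965 = 1.785 mg/L.
t_c = (1/0.4650) ln[(0.805/0.340)(1 − 1.785×0.4650/(0.340×17.97))] = 2.151 × ln(2.046) = 1.539 d.
D_c = (0.340/0.805) × 17.97 × e^(−0.340×1.539) = 0.4224 × 17.97 × 0.5925 = 4.497 mg/L.
Minimum DO = 9.75 − 4.497 = 5.253 mg/L.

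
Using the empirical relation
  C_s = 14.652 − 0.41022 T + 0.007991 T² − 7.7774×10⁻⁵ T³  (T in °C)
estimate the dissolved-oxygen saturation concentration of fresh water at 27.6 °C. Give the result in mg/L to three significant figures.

C_s ≈ 7.78 mg/L

C_s = 14.652 − 0.41022×27.6 + 0.007991×27.6² − 7.7774×10⁻⁵×27.6³ = 7.782 mg/L.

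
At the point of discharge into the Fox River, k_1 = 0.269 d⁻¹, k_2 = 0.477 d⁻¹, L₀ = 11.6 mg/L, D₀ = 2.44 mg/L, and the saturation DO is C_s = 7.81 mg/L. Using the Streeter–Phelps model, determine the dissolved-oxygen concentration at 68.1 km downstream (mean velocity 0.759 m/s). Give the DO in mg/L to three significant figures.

Travel time t = x/v = 68.1 km / (0.759 m/s) = 68100 m / 0.759 m/s = 89720 s = 1.038 d.
k_1 L₀/(k_2−k_1) = 0.269×11.6/(0.477−0.269) = 3.120/0.2080 = 15.00 mg/L.
e^(−k_1 t) = e^(−0.269×1.038) = 0.7563; e^(−k_2 t) = e^(−0.477×1.038) = 0.6094.
D = 15.00 × (0.7563 − 0.6094) + 2.44 × 0.6094 = 2.204 + 1.487 = 3.691 mg/L.
DO = C_s − D = 7.81 − 3.691 = 4.119 mg/L.

DO ≈ 4.12 mg/L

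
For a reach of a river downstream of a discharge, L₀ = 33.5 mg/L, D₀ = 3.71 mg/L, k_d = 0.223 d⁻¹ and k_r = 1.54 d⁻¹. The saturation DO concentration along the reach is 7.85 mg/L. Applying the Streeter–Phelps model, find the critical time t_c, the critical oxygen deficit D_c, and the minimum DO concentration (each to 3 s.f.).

At the critical point dD/dt = 0, so k_d L₀ e^(−k_d t) = k_r D. Substituting D(t) from the Streeter–Phelps equation and solving for t gives
t_c = ln[(k_r/k_d)(1 − D₀(k_r−k_d)/(k_d L₀))] / (k_r−k_d).
Here k_r−k_d = 1.317 d⁻¹ and 1 − D₀(k_r−k_d)/(k_d L₀) = 1 − 3.71×1.317/(0.223×33.5) = 0.3460, so
t_c = ln(6.906 × 0.3460) / 1.317 = 0.8709 / 1.317 = 0.6613 d.
L(t_c) = L₀ e^(−k_d t_c) = 33.5 × 0.8629 = 28.91 mg/L, and at the critical point k_r D_c = k_d L, so D_c = (0.223/1.54) × 28.91 = 4.186 mg/L.
Minimum DO = C_s − D_c = 7.85 − 4.186 = 3.664 mg/L.

t_c ≈ 0.661 d; D_c ≈ 4.19 mg/L; min DO ≈ 3.66 mg/L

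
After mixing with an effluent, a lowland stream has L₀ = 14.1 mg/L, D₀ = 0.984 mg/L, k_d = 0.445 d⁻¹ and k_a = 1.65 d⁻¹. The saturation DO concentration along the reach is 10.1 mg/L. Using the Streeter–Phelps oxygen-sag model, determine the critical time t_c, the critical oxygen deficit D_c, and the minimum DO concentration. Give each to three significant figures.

t_c ≈ 0.914 d; D_c ≈ 2.53 mg/L; min DO ≈ 7.57 mg/L

At the critical point dD/dt = 0, so k_d L₀ e^(−k_d t) = k_a D. Substituting D(t) from the Streeter–Phelps equation and solving for t gives
t_c = ln[(k_a/k_d)(1 − D₀(k_a−k_d)/(k_d L₀))] / (k_a−k_d).
Here k_a−k_d = 1.205 d⁻¹ and 1 − D₀(k_a−k_d)/(k_d L₀) = 1 − 0.984×1.205/(0.445×14.1) = 0.8110, so
t_c = ln(3.708 × 0.8110) / 1.205 = 1.101 / 1.205 = 0.9137 d.
L(t_c) = L₀ e^(−k_d t_c) = 14.1 × 0.6659 = 9.389 mg/L, and at the critical point k_a D_c = k_d L, so D_c = (0.445/1.65) × 9.389 = 2.532 mg/L.
Minimum DO = C_s − D_c = 10.1 − 2.532 = 7.568 mg/L.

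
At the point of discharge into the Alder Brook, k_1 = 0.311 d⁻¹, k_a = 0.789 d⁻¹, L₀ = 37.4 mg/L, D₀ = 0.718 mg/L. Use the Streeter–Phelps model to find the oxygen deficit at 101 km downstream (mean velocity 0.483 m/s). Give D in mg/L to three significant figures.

D ≈ 7.96 mg/L

Travel time t = x/v = 101 km / (0.483 m/s) = 101000 m / 0.483 m/s = 209100 s = 2.420 d.
k_1 L₀/(k_a−k_1) = 0.311×37.4/(0.789−0.311) = 11.63/0.4780 = 24.33 mg/L.
e^(−k_1 t) = e^(−0.311×2.420) = 0.4711; e^(−k_a t) = e^(−0.789×2.420) = 0.1481.
D = 24.33 × (0.4711 − 0.1481) + 0.718 × 0.1481 = 7.859 + 0.1064 = 7.965 mg/L.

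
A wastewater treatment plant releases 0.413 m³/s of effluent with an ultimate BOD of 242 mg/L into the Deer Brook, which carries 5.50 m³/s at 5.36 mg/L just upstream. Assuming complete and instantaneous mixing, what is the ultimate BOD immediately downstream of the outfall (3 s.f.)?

Flow-weighted mixing: C = (Q_r C_r + Q_w C_w)/(Q_r + Q_w)
= (5.50×5.36 + 0.413×242)/(5.50 + 0.413) = 129.4/5.913 = 21.89 mg/L.

21.9 mg/L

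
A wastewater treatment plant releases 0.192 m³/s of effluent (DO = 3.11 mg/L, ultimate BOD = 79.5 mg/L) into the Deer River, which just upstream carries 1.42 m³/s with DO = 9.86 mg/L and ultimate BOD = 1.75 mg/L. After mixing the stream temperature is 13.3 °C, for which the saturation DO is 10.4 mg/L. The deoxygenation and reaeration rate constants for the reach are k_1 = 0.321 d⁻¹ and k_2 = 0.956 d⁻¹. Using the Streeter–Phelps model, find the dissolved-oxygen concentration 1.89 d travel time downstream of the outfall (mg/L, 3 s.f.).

DO ≈ 8.06 mg/L

Mixed DO = (1.42×9.86 + 0.192×3.11)/(1.42+0.192) = 14.60/1.612 = 9.056 mg/L.
Mixed L₀ = (1.42×1.75 + 0.192×79.5)/(1.612) = 17.75/1.612 = 11.01 mg/L.
Initial deficit D₀ = C_s − DO₀ = 10.4 − 9.056 = 1.344 mg/L.
D(1.89) = [0.321×11.01/(0.956−0.321)](e^(−0.321×1.89) − e^(−0.956×1.89)) + 1.344 e^(−0.956×1.89)
= 5.566 × (0.5452 − 0.1642) + 1.344 × 0.1642 = 2.341 mg/L.
DO = 10.4 − 2.341 = 8.059 mg/L.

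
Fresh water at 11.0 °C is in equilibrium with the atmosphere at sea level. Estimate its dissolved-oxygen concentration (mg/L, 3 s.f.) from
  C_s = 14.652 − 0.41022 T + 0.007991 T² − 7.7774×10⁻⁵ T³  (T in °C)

C_s = 14.652 − 0.41022×11.0 + 0.007991×11.0² − 7.7774×10⁻⁵×11.0³ = 11.00 mg/L.

C_s ≈ 11.0 mg/L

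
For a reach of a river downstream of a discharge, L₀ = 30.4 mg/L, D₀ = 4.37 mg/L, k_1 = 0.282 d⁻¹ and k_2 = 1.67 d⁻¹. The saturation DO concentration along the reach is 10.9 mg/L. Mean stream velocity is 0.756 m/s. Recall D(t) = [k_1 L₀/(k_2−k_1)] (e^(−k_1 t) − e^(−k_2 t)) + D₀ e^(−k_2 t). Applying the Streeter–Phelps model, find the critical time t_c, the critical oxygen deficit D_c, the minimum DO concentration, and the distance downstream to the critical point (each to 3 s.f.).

t_c ≈ 0.396 d; D_c ≈ 4.59 mg/L; min DO ≈ 6.31 mg/L; x_c ≈ 25.8 km

At the critical point dD/dt = 0, so k_1 L₀ e^(−k_1 t) = k_2 D. Substituting D(t) from the Streeter–Phelps equation and solving for t gives
t_c = ln[(k_2/k_1)(1 − D₀(k_2−k_1)/(k_1 L₀))] / (k_2−k_1).
Here k_2−k_1 = 1.388 d⁻¹ and 1 − D₀(k_2−k_1)/(k_1 L₀) = 1 − 4.37×1.388/(0.282×30.4) = 0.2925, so
t_c = ln(5.922 × 0.2925) / 1.388 = 0.5493 / 1.388 = 0.3957 d.
L(t_c) = L₀ e^(−k_1 t_c) = 30.4 × 0.8944 = 27.19 mg/L, and at the critical point k_2 D_c = k_1 L, so D_c = (0.282/1.67) × 27.19 = 4.591 mg/L.
Minimum DO = C_s − D_c = 10.9 − 4.591 = 6.309 mg/L.
x_c = v t_c = 0.756 m/s × 0.3957 d × 86400 s/d = 25850 m ≈ 25.8 km.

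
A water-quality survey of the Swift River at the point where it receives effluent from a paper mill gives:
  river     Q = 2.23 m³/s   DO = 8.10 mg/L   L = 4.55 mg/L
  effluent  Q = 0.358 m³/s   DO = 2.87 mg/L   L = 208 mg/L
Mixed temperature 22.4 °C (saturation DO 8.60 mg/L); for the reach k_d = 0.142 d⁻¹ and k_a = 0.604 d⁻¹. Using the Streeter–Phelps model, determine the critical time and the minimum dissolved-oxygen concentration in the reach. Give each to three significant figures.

Mixed DO = (2.23×8.10 + 0.358×2.87)/(2.23+0.358) = 19.09/2.588 = 7.377 mg/L.
Mixed L₀ = (2.23×4.55 + 0.358×208)/(2.588) = 84.61/2.588 = 32.69 mg/L.
Initial deficit D₀ = C_s − DO₀ = 8.60 − 7.377 = 1.223 mg/L.
t_c = (1/0.4620) ln[(0.604/0.142)(1 − 1.223×0.4620/(0.142×32.69))] = 2.165 × ln(3.736) = 2.853 d.
D_c = (0.142/0.604) × 32.69 × e^(−0.142×2.853) = 0.2351 × 32.69 × 0.6669 = 5.126 mg/L.
Minimum DO = 8.60 − 5.126 = 3.474 mg/L.

t_c ≈ 2.85 d; minimum DO ≈ 3.47 mg/L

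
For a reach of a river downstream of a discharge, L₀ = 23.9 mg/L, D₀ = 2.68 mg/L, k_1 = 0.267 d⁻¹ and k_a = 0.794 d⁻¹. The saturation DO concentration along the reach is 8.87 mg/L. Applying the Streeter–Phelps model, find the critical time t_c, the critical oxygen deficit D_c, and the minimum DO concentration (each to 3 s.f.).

With k_a/k_1 = 2.974 and 1 − D₀(k_a−k_1)/(k_1 L₀) = 0.7787,
t_c = ln(2.974 × 0.7787) / (0.794 − 0.267) = ln(2.316) / 0.5270 = 0.8397/0.5270 = 1.593 d.
L(t_c) = L₀ e^(−k_1 t_c) = 23.9 × 0.6535 = 15.62 mg/L, and at the critical point k_a D_c = k_1 L, so D_c = (0.267/0.794) × 15.62 = 5.252 mg/L.
Minimum DO = C_s − D_c = 8.87 − 5.252 = 3.618 mg/L.

t_c ≈ 1.59 d; D_c ≈ 5.25 mg/L; min DO ≈ 3.62 mg/L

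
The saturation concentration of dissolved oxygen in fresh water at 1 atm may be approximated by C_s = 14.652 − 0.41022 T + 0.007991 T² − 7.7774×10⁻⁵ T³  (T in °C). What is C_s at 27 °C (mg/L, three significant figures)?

C_s = 14.652 − 0.41022×27 + 0.007991×27² − 7.7774×10⁻⁵×27³ = 7.871 mg/L.

C_s ≈ 7.87 mg/L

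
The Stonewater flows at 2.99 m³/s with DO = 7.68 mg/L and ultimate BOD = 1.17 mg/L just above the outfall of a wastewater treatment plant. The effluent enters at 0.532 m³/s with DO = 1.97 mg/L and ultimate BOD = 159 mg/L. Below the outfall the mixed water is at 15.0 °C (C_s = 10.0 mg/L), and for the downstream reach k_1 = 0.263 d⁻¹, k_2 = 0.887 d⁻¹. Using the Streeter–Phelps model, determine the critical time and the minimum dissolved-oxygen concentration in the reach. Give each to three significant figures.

t_c ≈ 1.37 d; minimum DO ≈ 4.83 mg/L

Mixed DO = (2.99×7.68 + 0.532×1.97)/(2.99+0.532) = 24.01/3.522 = 6.818 mg/L.
Mixed L₀ = (2.99×1.17 + 0.532×159)/(3.522) = 88.09/3.522 = 25.01 mg/L.
Initial deficit D₀ = C_s − DO₀ = 10.0 − 6.818 = 3.182 mg/L.
t_c = (1/0.6240) ln[(0.887/0.263)(1 − 3.182×0.6240/(0.263×25.01))] = 1.603 × ln(2.354) = 1.372 d.
D_c = (0.263/0.887) × 25.01 × e^(−0.263×1.372) = 0.2965 × 25.01 × 0.6970 = 5.169 mg/L.
Minimum DO = 10.0 − 5.169 = 4.831 mg/L.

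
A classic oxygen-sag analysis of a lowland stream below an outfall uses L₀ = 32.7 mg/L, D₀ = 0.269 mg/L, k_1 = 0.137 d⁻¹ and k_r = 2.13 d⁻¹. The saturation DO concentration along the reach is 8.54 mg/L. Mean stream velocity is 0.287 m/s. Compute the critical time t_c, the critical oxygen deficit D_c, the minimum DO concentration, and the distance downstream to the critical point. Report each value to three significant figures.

t_c ≈ 1.31 d; D_c ≈ 1.76 mg/L; min DO ≈ 6.78 mg/L; x_c ≈ 32.6 km

At the critical point dD/dt = 0, so k_1 L₀ e^(−k_1 t) = k_r D. Substituting D(t) from the Streeter–Phelps equation and solving for t gives
t_c = ln[(k_r/k_1)(1 − D₀(k_r−k_1)/(k_1 L₀))] / (k_r−k_1).
Here k_r−k_1 = 1.993 d⁻¹ and 1 − D₀(k_r−k_1)/(k_1 L₀) = 1 − 0.269×1.993/(0.137×32.7) = 0.8803, so
t_c = ln(15.55 × 0.8803) / 1.993 = 2.616 / 1.993 = 1.313 d.
D_c = (k_1/k_r) L₀ e^(−k_1 t_c) = (0.137/2.13) × 32.7 × e^(−0.137×1.313) = 0.06432 × 32.7 × 0.8354 = 1.757 mg/L.
Minimum DO = C_s − D_c = 8.54 − 1.757 = 6.783 mg/L.
x_c = v t_c = 0.287 m/s × 1.313 d × 86400 s/d = 32550 m ≈ 32.6 km.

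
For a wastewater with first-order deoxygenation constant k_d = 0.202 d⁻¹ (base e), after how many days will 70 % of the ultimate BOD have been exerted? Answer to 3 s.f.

t ≈ 5.96 d

y/L₀ = 1 − e^(−k_d t) = 0.70 ⇒ e^(−k_d t) = 0.300
t = −ln(0.300) / 0.202 = 1.204 / 0.202 = 5.960 d.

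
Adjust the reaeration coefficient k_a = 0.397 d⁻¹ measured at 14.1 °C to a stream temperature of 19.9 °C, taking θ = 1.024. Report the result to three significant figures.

k_a(T₂) = k_a(T₁) · θ^(T₂−T₁) = 0.397 × 1.024^(19.9−14.1)
= 0.397 × 1.024^5.80 = 0.397 × 1.147 = 0.4555 d⁻¹.

k_a ≈ 0.456 d⁻¹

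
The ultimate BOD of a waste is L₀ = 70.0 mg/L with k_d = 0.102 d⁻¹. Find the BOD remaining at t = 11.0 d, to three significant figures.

L ≈ 22.8 mg/L

L_t = L₀ e^(−k_d t) = 70.0 × e^(−0.102×11.0) = 70.0 × 0.3256 = 22.79 mg/L.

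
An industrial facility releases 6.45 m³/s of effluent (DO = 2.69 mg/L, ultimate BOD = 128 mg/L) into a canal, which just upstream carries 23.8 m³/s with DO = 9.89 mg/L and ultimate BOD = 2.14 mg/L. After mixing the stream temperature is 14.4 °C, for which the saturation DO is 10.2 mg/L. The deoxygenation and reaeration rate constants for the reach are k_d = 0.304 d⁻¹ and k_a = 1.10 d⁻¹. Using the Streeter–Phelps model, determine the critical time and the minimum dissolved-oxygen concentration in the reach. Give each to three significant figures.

t_c ≈ 1.39 d; minimum DO ≈ 4.95 mg/L

Mixed DO = (23.8×9.89 + 6.45×2.69)/(23.8+6.45) = 252.7/30.25 = 8.355 mg/L.
Mixed L₀ = (23.8×2.14 + 6.45×128)/(30.25) = 876.5/30.25 = 28.98 mg/L.
Initial deficit D₀ = C_s − DO₀ = 10.2 − 8.355 = 1.845 mg/L.
t_c = (1/0.7960) ln[(1.10/0.304)(1 − 1.845×0.7960/(0.304×28.98))] = 1.256 × ln(3.015) = 1.386 d.
D_c = (0.304/1.10) × 28.98 × e^(−0.304×1.386) = 0.2764 × 28.98 × 0.6561 = 5.254 mg/L.
Minimum DO = 10.2 − 5.254 = 4.946 mg/L.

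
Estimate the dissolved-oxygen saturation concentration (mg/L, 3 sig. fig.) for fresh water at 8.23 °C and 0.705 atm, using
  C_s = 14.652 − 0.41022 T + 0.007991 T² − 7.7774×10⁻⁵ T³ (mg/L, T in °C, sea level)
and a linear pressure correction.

At sea level: C_s = 14.652 − 0.41022×8.23 + 0.007991×8.23² − 7.7774×10⁻⁵×8.23³ = 11.77 mg/L.
Pressure correction: C_s' = 11.77 × 0.705 = 8.301 mg/L.

C_s ≈ 8.30 mg/L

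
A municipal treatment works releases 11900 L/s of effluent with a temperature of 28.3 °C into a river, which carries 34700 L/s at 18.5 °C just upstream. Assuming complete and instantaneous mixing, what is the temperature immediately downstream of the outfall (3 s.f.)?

Flow-weighted mixing: C = (Q_r C_r + Q_w C_w)/(Q_r + Q_w)
= (34700×18.5 + 11900×28.3)/(34700 + 11900) = 978700/46600 = 21.00 °C.

21.0 °C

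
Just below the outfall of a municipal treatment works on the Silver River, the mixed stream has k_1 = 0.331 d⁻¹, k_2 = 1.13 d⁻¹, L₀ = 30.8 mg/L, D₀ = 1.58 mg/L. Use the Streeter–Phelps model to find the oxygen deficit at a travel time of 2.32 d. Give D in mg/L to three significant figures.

k_1 L₀/(k_2−k_1) = 0.331×30.8/(1.13−0.331) = 10.19/0.7990 = 12.76 mg/L.
e^(−k_1 t) = e^(−0.331×2.320) = 0.4640; e^(−k_2 t) = e^(−1.13×2.320) = 0.07269.
D = 12.76 × (0.4640 − 0.07269) + 1.58 × 0.07269 = 4.993 + 0.1148 = 5.107 mg/L.

D ≈ 5.11 mg/L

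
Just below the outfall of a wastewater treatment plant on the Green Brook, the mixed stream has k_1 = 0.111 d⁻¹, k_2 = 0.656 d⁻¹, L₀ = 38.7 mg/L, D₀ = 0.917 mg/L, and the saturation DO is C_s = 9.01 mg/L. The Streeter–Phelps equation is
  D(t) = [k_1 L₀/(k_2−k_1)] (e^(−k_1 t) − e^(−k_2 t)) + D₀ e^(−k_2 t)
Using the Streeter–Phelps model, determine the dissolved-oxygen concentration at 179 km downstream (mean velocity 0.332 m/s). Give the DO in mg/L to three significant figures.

DO ≈ 5.18 mg/L

Travel time t = x/v = 179 km / (0.332 m/s) = 179000 m / 0.332 m/s = 539200 s = 6.240 d.
k_1 L₀/(k_2−k_1) = 0.111×38.7/(0.656−0.111) = 4.296/0.5450 = 7.882 mg/L.
e^(−k_1 t) = e^(−0.111×6.240) = 0.5002; e^(−k_2 t) = e^(−0.656×6.240) = 0.01668.
D = 7.882 × (0.5002 − 0.01668) + 0.917 × 0.01668 = 3.811 + 0.01529 = 3.827 mg/L.
DO = C_s − D = 9.01 − 3.827 = 5.183 mg/L.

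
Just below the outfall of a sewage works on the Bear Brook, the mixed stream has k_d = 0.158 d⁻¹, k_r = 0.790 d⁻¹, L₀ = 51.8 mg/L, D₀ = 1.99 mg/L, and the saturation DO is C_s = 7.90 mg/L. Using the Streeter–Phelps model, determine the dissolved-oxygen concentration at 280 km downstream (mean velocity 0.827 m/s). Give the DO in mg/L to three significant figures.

Travel time t = x/v = 280 km / (0.827 m/s) = 280000 m / 0.827 m/s = 338600 s = 3.919 d.
k_d L₀/(k_r−k_d) = 0.158×51.8/(0.790−0.158) = 8.184/0.6320 = 12.95 mg/L.
e^(−k_d t) = e^(−0.158×3.919) = 0.5384; e^(−k_r t) = e^(−0.790×3.919) = 0.04524.
D = 12.95 × (0.5384 − 0.04524) + 1.99 × 0.04524 = 6.386 + 0.09003 = 6.476 mg/L.
DO = C_s − D = 7.90 − 6.476 = 1.424 mg/L.

DO ≈ 1.42 mg/L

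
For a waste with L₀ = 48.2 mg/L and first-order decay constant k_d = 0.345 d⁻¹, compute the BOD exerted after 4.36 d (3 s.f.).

y ≈ 37.5 mg/L

y_t = L₀(1 − e^(−k_d t)) = 48.2 × (1 − e^(−0.345×4.36))
= 48.2 × (1 − 0.2222) = 48.2 × 0.7778 = 37.49 mg/L.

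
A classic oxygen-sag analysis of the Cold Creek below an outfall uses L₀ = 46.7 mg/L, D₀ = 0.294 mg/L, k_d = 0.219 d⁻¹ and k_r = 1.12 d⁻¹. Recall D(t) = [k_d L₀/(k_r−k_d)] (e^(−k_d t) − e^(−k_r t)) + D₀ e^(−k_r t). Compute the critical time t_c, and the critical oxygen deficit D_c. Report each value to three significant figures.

t_c ≈ 1.78 d; D_c ≈ 6.18 mg/L

t_c = [1/(k_r−k_d)] ln[(k_r/k_d)(1 − D₀(k_r−k_d)/(k_d L₀))]
= [1/(1.12−0.219)] ln[(1.12/0.219)(1 − 0.294×0.9010/(0.219×46.7))]
= (1/0.9010) ln[5.114 × 0.9741] = 1.110 × ln(4.982) = 1.110 × 1.606 = 1.782 d.
D_c = (k_d/k_r) L₀ e^(−k_d t_c) = (0.219/1.12) × 46.7 × e^(−0.219×1.782) = 0.1955 × 46.7 × 0.6769 = 6.181 mg/L.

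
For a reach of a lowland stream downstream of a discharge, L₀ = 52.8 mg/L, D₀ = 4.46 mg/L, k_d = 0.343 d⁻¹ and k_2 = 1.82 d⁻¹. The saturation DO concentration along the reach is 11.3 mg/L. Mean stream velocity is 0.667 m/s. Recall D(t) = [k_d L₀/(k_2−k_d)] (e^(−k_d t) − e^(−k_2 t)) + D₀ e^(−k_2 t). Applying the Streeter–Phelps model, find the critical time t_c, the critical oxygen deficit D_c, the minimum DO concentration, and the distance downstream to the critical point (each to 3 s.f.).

t_c = [1/(k_2−k_d)] ln[(k_2/k_d)(1 − D₀(k_2−k_d)/(k_d L₀))]
= [1/(1.82−0.343)] ln[(1.82/0.343)(1 − 4.46×1.477/(0.343×52.8))]
= (1/1.477) ln[5.306 × 0.6363] = 0.6770 × ln(3.376) = 0.6770 × 1.217 = 0.8238 d.
L(t_c) = L₀ e^(−k_d t_c) = 52.8 × 0.7539 = 39.80 mg/L, and at the critical point k_2 D_c = k_d L, so D_c = (0.343/1.82) × 39.80 = 7.501 mg/L.
Minimum DO = C_s − D_c = 11.3 − 7.501 = 3.799 mg/L.
x_c = v t_c = 0.667 m/s × 0.8238 d × 86400 s/d = 47470 m ≈ 47.5 km.

t_c ≈ 0.824 d; D_c ≈ 7.50 mg/L; min DO ≈ 3.80 mg/L; x_c ≈ 47.5 km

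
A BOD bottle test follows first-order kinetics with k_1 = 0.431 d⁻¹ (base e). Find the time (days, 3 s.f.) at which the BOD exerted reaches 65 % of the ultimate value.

y/L₀ = 1 − e^(−k_1 t) = 0.65 ⇒ e^(−k_1 t) = 0.350
t = −ln(0.350) / 0.431 = 1.050 / 0.431 = 2.436 d.

t ≈ 2.44 d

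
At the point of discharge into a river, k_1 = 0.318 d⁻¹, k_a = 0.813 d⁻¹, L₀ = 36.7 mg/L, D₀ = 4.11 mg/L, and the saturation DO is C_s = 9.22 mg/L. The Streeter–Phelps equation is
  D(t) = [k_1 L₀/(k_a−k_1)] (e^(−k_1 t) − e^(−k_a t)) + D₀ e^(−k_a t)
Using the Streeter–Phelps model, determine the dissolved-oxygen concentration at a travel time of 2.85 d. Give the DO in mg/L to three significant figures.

k_1 L₀/(k_a−k_1) = 0.318×36.7/(0.813−0.318) = 11.67/0.4950 = 23.58 mg/L.
e^(−k_1 t) = e^(−0.318×2.850) = 0.4040; e^(−k_a t) = e^(−0.813×2.850) = 0.09856.
D = 23.58 × (0.4040 − 0.09856) + 4.11 × 0.09856 = 7.202 + 0.4051 = 7.607 mg/L.
DO = C_s − D = 9.22 − 7.607 = 1.613 mg/L.

DO ≈ 1.61 mg/L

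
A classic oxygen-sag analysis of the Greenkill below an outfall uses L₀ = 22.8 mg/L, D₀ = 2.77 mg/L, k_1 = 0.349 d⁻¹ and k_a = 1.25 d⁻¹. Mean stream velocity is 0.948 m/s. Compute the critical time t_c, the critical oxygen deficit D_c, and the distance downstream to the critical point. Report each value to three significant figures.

t_c ≈ 0.998 d; D_c ≈ 4.49 mg/L; x_c ≈ 81.8 km

With k_a/k_1 = 3.582 and 1 − D₀(k_a−k_1)/(k_1 L₀) = 0.6864,
t_c = ln(3.582 × 0.6864) / (1.25 − 0.349) = ln(2.458) / 0.9010 = 0.8995/0.9010 = 0.9983 d.
L(t_c) = L₀ e^(−k_1 t_c) = 22.8 × 0.7058 = 16.09 mg/L, and at the critical point k_a D_c = k_1 L, so D_c = (0.349/1.25) × 16.09 = 4.493 mg/L.
x_c = v t_c = 0.948 m/s × 0.9983 d × 86400 s/d = 81770 m ≈ 81.8 km.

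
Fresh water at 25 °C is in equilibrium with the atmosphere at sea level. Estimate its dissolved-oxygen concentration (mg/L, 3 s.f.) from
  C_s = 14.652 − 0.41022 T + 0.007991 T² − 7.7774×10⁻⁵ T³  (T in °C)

C_s ≈ 8.18 mg/L

C_s = 14.652 − 0.41022×25 + 0.007991×25² − 7.7774×10⁻⁵×25³ = 8.176 mg/L.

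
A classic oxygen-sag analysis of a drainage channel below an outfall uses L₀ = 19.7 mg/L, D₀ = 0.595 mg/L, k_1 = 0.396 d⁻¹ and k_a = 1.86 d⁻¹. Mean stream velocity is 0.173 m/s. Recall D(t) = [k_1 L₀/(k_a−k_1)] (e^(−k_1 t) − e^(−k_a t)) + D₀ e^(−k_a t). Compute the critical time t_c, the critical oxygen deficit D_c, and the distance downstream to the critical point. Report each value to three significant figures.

t_c ≈ 0.976 d; D_c ≈ 2.85 mg/L; x_c ≈ 14.6 km

t_c = [1/(k_a−k_1)] ln[(k_a/k_1)(1 − D₀(k_a−k_1)/(k_1 L₀))]
= [1/(1.86−0.396)] ln[(1.86/0.396)(1 − 0.595×1.464/(0.396×19.7))]
= (1/1.464) ln[4.697 × 0.8883] = 0.6831 × ln(4.173) = 0.6831 × 1.429 = 0.9758 d.
D_c = (k_1/k_a) L₀ e^(−k_1 t_c) = (0.396/1.86) × 19.7 × e^(−0.396×0.9758) = 0.2129 × 19.7 × 0.6795 = 2.850 mg/L.
x_c = v t_c = 0.173 m/s × 0.9758 d × 86400 s/d = 14580 m ≈ 14.6 km.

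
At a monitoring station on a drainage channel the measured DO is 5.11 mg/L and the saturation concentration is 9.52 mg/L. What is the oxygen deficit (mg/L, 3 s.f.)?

D = C_s − C = 9.52 − 5.11 = 4.41 mg/L.

D ≈ 4.41 mg/L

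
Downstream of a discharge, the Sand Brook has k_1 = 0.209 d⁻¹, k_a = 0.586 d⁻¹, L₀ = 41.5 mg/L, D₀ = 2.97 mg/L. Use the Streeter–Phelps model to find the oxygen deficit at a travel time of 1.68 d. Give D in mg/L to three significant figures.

k_1 L₀/(k_a−k_1) = 0.209×41.5/(0.586−0.209) = 8.673/0.3770 = 23.01 mg/L.
e^(−k_1 t) = e^(−0.209×1.680) = 0.7039; e^(−k_a t) = e^(−0.586×1.680) = 0.3736.
D = 23.01 × (0.7039 − 0.3736) + 2.97 × 0.3736 = 7.598 + 1.110 = 8.708 mg/L.

D ≈ 8.71 mg/L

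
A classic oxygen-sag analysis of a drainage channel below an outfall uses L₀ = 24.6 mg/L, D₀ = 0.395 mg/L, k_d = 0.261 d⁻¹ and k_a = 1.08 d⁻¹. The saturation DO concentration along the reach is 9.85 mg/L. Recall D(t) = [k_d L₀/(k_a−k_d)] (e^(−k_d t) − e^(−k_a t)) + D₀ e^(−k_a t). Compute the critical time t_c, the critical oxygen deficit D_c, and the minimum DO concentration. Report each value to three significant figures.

With k_a/k_d = 4.138 and 1 − D₀(k_a−k_d)/(k_d L₀) = 0.9496,
t_c = ln(4.138 × 0.9496) / (1.08 − 0.261) = ln(3.929) / 0.8190 = 1.368/0.8190 = 1.671 d.
L(t_c) = L₀ e^(−k_d t_c) = 24.6 × 0.6465 = 15.90 mg/L, and at the critical point k_a D_c = k_d L, so D_c = (0.261/1.08) × 15.90 = 3.844 mg/L.
Minimum DO = C_s − D_c = 9.85 − 3.844 = 6.006 mg/L.

t_c ≈ 1.67 d; D_c ≈ 3.84 mg/L; min DO ≈ 6.01 mg/L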